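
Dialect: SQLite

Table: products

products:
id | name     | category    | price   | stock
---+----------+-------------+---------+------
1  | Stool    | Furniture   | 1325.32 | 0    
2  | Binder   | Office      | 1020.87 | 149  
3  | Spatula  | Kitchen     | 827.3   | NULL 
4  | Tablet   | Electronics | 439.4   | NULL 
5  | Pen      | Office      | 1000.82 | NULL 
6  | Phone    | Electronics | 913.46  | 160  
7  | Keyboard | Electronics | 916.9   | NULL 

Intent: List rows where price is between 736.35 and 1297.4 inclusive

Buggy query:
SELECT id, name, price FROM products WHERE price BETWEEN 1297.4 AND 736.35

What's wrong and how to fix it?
Bug: The bounds are reversed; BETWEEN a AND b requires a <= b to match anything

Fix: Write BETWEEN 736.35 AND 1297.4

Corrected query:
SELECT id, name, price FROM products WHERE price BETWEEN 736.35 AND 1297.4

Result:
id | name     | price  
---+----------+--------
2  | Binder   | 1020.87
3  | Spatula  | 827.3  
5  | Pen      | 1000.82
6  | Phone    | 913.46 
7  | Keyboard | 916.9  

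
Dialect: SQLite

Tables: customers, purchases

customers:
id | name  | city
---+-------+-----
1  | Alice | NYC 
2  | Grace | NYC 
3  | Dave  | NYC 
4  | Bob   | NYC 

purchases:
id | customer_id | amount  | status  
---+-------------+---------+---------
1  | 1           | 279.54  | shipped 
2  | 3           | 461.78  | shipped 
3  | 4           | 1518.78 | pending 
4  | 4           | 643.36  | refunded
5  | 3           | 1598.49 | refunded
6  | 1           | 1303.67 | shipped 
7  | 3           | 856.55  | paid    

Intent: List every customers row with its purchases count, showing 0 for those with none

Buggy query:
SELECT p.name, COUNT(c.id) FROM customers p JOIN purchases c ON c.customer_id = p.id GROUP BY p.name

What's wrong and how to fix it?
Bug: INNER JOIN drops customers rows that have no matching purchases rows

Fix: Switch to LEFT JOIN to retain unmatched parent rows

Corrected query:
SELECT p.name, COUNT(c.id) FROM customers p LEFT JOIN purchases c ON c.customer_id = p.id GROUP BY p.name

Result:
name  | COUNT(c.id)
------+------------
Alice | 2          
Bob   | 2          
Dave  | 3          
Grace | 0          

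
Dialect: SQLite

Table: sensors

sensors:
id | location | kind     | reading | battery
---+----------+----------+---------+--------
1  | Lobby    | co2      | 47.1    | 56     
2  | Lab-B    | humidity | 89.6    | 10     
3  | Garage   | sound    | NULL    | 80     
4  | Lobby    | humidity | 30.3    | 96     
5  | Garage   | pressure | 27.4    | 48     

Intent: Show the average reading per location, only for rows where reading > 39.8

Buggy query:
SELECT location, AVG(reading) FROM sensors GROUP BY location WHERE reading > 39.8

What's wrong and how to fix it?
Bug: Row-level WHERE must come before GROUP BY in the clause order

Fix: Move the WHERE clause before GROUP BY

Corrected query:
SELECT location, AVG(reading) FROM sensors WHERE reading > 39.8 GROUP BY location

Result:
location | AVG(reading)
---------+-------------
Lab-B    | 89.6        
Lobby    | 47.1        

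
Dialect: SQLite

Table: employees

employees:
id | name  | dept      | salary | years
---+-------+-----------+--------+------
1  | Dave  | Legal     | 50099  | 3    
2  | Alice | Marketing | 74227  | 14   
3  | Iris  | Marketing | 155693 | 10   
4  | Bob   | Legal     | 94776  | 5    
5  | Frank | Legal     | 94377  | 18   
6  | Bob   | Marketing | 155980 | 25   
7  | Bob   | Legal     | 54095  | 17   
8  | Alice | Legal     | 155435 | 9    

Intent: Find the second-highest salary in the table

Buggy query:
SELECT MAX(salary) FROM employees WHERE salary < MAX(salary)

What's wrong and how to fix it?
Bug: MAX(salary) on the right of the comparison is an aggregate-in-WHERE error

Fix: Compute the overall MAX in a subquery, then take MAX of rows below it

Corrected query:
SELECT MAX(salary) FROM employees WHERE salary < (SELECT MAX(salary) FROM employees)

Result:
MAX(salary)
-----------
155693     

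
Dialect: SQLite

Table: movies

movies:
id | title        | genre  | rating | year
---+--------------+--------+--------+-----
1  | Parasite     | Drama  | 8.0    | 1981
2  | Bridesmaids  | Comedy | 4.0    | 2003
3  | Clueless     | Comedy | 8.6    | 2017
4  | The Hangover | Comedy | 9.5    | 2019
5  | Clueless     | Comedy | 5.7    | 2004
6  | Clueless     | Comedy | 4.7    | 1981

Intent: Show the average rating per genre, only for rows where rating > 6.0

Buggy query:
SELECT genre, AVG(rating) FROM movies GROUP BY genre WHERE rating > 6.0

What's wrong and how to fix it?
Bug: Row-level WHERE must come before GROUP BY in the clause order

Fix: Move the WHERE clause before GROUP BY

Corrected query:
SELECT genre, AVG(rating) FROM movies WHERE rating > 6.0 GROUP BY genre

Result:
genre  | AVG(rating)
-------+------------
Comedy | 9.05       
Drama  | 8          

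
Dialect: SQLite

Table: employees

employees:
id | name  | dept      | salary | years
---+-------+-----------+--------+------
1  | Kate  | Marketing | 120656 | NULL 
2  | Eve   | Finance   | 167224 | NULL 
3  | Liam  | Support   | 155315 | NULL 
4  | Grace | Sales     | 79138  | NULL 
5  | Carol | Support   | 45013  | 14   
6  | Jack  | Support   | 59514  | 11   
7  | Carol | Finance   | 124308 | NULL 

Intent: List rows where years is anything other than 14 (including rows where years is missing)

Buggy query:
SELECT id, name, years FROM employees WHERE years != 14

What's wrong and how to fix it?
Bug: 'years != 14' is unknown when years is NULL, so NULL rows are silently excluded

Fix: Add an explicit OR years IS NULL to include the missing-value rows

Corrected query:
SELECT id, name, years FROM employees WHERE years != 14 OR years IS NULL

Result:
id | name  | years
---+-------+------
1  | Kate  | NULL 
2  | Eve   | NULL 
3  | Liam  | NULL 
4  | Grace | NULL 
6  | Jack  | 11   
7  | Carol | NULL 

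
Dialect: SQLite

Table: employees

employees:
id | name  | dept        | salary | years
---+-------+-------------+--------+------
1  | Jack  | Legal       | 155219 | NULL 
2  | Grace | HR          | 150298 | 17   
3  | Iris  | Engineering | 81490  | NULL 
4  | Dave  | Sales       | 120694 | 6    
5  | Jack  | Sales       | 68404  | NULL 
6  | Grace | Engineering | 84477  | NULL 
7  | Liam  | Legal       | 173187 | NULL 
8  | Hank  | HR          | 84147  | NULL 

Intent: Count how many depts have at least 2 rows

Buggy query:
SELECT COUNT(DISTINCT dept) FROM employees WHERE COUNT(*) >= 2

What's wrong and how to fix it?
Bug: WHERE filters individual rows, not groups, so a group-level COUNT is invalid there

Fix: Group first with HAVING COUNT(*) >= 2, then COUNT the resulting groups

Corrected query:
SELECT COUNT(*) FROM (SELECT dept FROM employees GROUP BY dept HAVING COUNT(*) >= 2)

Result:
COUNT(*)
--------
4       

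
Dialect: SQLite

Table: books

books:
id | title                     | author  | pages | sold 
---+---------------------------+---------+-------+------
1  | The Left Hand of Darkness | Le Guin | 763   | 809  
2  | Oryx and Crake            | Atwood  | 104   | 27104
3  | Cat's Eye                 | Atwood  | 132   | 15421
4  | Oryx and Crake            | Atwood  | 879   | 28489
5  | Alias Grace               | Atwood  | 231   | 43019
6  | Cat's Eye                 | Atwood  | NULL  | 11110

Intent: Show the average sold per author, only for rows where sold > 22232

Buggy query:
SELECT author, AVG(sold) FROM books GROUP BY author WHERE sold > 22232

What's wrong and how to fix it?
Bug: WHERE cannot follow GROUP BY

Fix: Place WHERE between FROM and GROUP BY

Corrected query:
SELECT author, AVG(sold) FROM books WHERE sold > 22232 GROUP BY author

Result:
author | AVG(sold)   
-------+-------------
Atwood | 32870.666667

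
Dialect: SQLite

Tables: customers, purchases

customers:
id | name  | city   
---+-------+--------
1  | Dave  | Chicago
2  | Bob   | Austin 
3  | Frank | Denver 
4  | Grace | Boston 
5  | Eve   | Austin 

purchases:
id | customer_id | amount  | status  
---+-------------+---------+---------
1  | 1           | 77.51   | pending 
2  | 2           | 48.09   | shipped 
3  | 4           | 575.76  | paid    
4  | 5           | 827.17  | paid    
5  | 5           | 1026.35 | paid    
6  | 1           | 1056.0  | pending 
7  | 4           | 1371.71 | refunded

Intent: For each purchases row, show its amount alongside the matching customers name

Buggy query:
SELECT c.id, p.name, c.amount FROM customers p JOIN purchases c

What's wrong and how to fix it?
Bug: JOIN with no ON clause produces a cartesian product; every purchases row pairs with every customers row

Fix: Specify the join condition linking the foreign key to the parent id

Corrected query:
SELECT c.id, p.name, c.amount FROM customers p JOIN purchases c ON c.customer_id = p.id

Result:
id | name  | amount 
---+-------+--------
1  | Dave  | 77.51  
2  | Bob   | 48.09  
3  | Grace | 575.76 
4  | Eve   | 827.17 
5  | Eve   | 1026.35
6  | Dave  | 1056   
7  | Grace | 1371.71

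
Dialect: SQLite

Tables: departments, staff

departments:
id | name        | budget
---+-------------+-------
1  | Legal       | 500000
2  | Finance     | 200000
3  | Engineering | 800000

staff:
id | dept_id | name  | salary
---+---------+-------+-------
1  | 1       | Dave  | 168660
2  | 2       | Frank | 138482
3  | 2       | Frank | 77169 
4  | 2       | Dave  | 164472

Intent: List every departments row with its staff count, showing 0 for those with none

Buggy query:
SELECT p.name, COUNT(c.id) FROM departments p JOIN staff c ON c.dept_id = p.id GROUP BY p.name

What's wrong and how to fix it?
Bug: An inner join excludes parents with zero children

Fix: Switch to LEFT JOIN to retain unmatched parent rows

Corrected query:
SELECT p.name, COUNT(c.id) FROM departments p LEFT JOIN staff c ON c.dept_id = p.id GROUP BY p.name

Result:
name        | COUNT(c.id)
------------+------------
Engineering | 0          
Finance     | 3          
Legal       | 1          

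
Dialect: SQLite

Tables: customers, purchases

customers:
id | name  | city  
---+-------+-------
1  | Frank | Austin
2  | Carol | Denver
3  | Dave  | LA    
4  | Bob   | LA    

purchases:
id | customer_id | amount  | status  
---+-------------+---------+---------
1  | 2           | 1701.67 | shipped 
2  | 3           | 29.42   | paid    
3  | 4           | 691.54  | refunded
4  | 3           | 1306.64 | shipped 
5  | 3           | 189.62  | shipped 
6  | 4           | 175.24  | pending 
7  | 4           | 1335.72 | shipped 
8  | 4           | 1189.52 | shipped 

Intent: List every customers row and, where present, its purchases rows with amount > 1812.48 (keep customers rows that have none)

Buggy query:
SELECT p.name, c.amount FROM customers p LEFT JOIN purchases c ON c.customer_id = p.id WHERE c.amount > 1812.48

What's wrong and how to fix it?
Bug: Filtering c.amount in WHERE discards the NULL rows produced by LEFT JOIN, turning it into an inner join

Fix: Put 'c.amount > 1812.48' in the JOIN's ON clause instead of WHERE

Corrected query:
SELECT p.name, c.amount FROM customers p LEFT JOIN purchases c ON c.customer_id = p.id AND c.amount > 1812.48

Result:
name  | amount
------+-------
Frank | NULL  
Carol | NULL  
Dave  | NULL  
Bob   | NULL  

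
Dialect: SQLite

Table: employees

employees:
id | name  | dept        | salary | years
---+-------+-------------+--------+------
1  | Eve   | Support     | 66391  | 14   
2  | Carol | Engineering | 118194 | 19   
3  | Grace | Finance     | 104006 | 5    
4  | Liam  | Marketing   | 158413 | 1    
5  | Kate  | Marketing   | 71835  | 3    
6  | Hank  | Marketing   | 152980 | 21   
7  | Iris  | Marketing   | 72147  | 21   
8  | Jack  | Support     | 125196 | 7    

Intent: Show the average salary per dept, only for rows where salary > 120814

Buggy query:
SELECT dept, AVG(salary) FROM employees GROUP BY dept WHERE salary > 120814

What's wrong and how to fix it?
Bug: Row-level WHERE must come before GROUP BY in the clause order

Fix: Place WHERE between FROM and GROUP BY

Corrected query:
SELECT dept, AVG(salary) FROM employees WHERE salary > 120814 GROUP BY dept

Result:
dept      | AVG(salary)
----------+------------
Marketing | 155696.5   
Support   | 125196     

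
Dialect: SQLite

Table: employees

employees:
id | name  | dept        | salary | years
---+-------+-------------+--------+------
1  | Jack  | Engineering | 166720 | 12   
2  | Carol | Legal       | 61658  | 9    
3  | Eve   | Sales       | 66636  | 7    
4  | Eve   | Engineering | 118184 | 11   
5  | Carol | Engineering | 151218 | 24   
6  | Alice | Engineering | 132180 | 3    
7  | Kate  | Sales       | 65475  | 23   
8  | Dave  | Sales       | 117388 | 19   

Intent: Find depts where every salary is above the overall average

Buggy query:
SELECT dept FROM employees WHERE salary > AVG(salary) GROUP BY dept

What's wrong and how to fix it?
Bug: AVG() is an aggregate; it can't sit directly in WHERE

Fix: Compute the overall average in a scalar subquery and compare each group's MIN against it in HAVING

Corrected query:
SELECT dept FROM employees GROUP BY dept HAVING MIN(salary) > (SELECT AVG(salary) FROM employees)

Result:
dept       
-----------
Engineering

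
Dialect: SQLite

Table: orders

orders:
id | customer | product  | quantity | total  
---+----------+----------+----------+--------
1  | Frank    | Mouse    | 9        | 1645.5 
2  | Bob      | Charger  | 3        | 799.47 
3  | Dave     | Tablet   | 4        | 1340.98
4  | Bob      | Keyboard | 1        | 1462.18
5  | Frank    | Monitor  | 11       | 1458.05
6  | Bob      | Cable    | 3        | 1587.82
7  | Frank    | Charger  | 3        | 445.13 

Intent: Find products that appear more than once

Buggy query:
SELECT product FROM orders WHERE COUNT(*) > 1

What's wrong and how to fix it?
Bug: WHERE can't reference COUNT(*); aggregates are computed after WHERE

Fix: GROUP BY product, then filter groups with HAVING COUNT(*) > 1

Corrected query:
SELECT product FROM orders GROUP BY product HAVING COUNT(*) > 1

Result:
product
-------
Charger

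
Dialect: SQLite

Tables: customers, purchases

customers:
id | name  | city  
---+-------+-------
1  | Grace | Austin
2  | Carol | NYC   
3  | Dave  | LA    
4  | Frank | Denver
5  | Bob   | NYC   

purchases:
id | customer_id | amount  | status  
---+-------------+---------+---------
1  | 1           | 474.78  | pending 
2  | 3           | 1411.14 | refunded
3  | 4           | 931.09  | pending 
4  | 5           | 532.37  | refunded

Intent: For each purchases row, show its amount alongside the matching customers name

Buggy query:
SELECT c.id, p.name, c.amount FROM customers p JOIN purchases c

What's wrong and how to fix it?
Bug: JOIN with no ON clause produces a cartesian product; every purchases row pairs with every customers row

Fix: Add ON c.customer_id = p.id to the JOIN

Corrected query:
SELECT c.id, p.name, c.amount FROM customers p JOIN purchases c ON c.customer_id = p.id

Result:
id | name  | amount 
---+-------+--------
1  | Grace | 474.78 
2  | Dave  | 1411.14
3  | Frank | 931.09 
4  | Bob   | 532.37 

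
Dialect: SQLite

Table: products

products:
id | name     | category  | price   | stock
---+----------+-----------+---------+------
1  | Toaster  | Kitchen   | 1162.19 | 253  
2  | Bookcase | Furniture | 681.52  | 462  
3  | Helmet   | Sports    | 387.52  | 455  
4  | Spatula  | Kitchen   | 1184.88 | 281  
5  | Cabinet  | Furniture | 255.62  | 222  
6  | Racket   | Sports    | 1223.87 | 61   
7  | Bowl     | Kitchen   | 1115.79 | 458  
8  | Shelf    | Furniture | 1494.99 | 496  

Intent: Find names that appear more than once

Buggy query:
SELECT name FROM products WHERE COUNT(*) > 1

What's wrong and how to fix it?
Bug: COUNT(*) is an aggregate and cannot be used in WHERE

Fix: GROUP BY name, then filter groups with HAVING COUNT(*) > 1

Corrected query:
SELECT name FROM products GROUP BY name HAVING COUNT(*) > 1

Result:
(no rows)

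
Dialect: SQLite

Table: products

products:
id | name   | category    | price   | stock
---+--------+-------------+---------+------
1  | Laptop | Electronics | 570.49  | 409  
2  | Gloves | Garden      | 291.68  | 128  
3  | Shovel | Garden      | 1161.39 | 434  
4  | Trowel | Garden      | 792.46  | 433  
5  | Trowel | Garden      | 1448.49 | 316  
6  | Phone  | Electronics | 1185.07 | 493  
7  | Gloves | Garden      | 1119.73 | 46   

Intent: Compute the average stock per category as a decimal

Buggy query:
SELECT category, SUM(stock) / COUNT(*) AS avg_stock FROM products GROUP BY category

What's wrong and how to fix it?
Bug: Both operands are integers, so '/' performs integer division and truncates

Fix: Multiply by 1.0 (or CAST to REAL) to force floating-point division

Corrected query:
SELECT category, SUM(stock) * 1.0 / COUNT(*) AS avg_stock FROM products GROUP BY category

Result:
category    | avg_stock
------------+----------
Electronics | 451      
Garden      | 271.4    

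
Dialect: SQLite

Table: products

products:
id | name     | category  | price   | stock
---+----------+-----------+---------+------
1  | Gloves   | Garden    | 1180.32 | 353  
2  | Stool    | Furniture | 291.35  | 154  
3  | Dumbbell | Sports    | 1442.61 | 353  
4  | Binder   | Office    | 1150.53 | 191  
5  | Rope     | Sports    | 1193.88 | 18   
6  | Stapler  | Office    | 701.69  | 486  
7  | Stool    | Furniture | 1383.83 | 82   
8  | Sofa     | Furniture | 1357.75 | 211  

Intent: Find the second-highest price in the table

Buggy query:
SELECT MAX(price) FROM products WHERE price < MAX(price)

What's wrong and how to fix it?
Bug: MAX(price) on the right of the comparison is an aggregate-in-WHERE error

Fix: Put the inner MAX in a scalar subquery

Corrected query:
SELECT MAX(price) FROM products WHERE price < (SELECT MAX(price) FROM products)

Result:
MAX(price)
----------
1383.83   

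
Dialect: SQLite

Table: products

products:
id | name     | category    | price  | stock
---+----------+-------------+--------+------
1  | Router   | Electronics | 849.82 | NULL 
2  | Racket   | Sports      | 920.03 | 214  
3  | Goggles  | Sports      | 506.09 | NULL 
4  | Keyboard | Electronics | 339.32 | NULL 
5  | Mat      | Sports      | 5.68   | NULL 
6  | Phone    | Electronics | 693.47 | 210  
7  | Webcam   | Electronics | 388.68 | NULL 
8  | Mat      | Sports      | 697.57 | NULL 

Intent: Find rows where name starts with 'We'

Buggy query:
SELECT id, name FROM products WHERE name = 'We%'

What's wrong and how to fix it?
Bug: Wildcards only work with LIKE; '=' treats '%' as a literal character

Fix: Replace '=' with LIKE so 'We%' is treated as a pattern

Corrected query:
SELECT id, name FROM products WHERE name LIKE 'We%'

Result:
id | name  
---+-------
7  | Webcam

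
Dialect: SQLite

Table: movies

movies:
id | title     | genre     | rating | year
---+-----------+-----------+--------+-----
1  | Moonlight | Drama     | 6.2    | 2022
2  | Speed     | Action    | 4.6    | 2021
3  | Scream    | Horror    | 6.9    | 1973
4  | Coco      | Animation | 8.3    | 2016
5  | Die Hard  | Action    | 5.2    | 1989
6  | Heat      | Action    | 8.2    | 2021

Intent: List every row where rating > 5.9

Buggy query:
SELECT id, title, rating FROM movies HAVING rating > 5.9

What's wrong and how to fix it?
Bug: HAVING filters the output of aggregation, but this query has no GROUP BY and no aggregate functions, so SQLite rejects it (HAVING clause on a non-aggregate query); the condition here is per row

Fix: Use WHERE for row-level filtering

Corrected query:
SELECT id, title, rating FROM movies WHERE rating > 5.9

Result:
id | title     | rating
---+-----------+-------
1  | Moonlight | 6.2   
3  | Scream    | 6.9   
4  | Coco      | 8.3   
6  | Heat      | 8.2   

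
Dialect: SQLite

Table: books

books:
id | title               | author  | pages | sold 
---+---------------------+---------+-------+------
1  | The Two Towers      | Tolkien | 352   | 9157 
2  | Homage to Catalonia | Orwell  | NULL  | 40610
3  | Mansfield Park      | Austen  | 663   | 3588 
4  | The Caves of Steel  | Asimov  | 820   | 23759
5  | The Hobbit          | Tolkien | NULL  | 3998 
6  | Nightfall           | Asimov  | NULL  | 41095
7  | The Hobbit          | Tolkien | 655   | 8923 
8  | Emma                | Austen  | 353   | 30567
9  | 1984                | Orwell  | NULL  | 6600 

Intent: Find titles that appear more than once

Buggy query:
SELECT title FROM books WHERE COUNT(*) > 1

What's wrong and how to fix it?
Bug: COUNT(*) is an aggregate and cannot be used in WHERE

Fix: Group first, then use HAVING for the count condition

Corrected query:
SELECT title FROM books GROUP BY title HAVING COUNT(*) > 1

Result:
title     
----------
The Hobbit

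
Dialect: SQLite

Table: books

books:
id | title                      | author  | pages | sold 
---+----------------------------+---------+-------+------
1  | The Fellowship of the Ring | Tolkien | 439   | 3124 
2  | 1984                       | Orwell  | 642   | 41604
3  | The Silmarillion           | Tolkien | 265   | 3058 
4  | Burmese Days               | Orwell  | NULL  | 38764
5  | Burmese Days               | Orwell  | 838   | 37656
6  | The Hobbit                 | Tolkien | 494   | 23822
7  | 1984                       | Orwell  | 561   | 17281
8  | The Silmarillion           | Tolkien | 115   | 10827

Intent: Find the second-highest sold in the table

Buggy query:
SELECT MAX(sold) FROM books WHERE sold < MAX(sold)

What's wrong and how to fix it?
Bug: MAX(sold) on the right of the comparison is an aggregate-in-WHERE error

Fix: Put the inner MAX in a scalar subquery

Corrected query:
SELECT MAX(sold) FROM books WHERE sold < (SELECT MAX(sold) FROM books)

Result:
MAX(sold)
---------
38764    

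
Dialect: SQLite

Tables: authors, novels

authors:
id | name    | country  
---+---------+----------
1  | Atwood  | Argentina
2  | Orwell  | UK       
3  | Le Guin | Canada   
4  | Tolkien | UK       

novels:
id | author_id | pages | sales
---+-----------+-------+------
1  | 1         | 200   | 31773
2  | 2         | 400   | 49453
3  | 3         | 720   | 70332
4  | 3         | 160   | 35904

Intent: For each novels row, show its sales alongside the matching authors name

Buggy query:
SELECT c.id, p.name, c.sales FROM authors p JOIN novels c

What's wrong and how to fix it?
Bug: Missing join condition: each novels row is matched to all authors rows instead of just its own

Fix: Specify the join condition linking the foreign key to the parent id

Corrected query:
SELECT c.id, p.name, c.sales FROM authors p JOIN novels c ON c.author_id = p.id

Result:
id | name    | sales
---+---------+------
1  | Atwood  | 31773
2  | Orwell  | 49453
3  | Le Guin | 70332
4  | Le Guin | 35904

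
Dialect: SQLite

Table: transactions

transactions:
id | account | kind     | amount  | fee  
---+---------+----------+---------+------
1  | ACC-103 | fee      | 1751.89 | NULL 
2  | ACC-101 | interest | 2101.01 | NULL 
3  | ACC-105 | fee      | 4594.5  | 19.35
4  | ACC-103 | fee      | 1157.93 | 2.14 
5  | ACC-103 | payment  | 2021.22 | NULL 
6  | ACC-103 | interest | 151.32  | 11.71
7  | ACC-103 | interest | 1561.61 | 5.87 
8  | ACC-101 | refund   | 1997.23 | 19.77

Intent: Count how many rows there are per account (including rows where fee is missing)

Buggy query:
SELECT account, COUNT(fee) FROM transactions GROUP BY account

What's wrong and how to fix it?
Bug: COUNT(fee) skips NULLs, so groups with missing fee are undercounted

Fix: Replace COUNT(fee) with COUNT(*)

Corrected query:
SELECT account, COUNT(*) FROM transactions GROUP BY account

Result:
account | COUNT(*)
--------+---------
ACC-101 | 2       
ACC-103 | 5       
ACC-105 | 1       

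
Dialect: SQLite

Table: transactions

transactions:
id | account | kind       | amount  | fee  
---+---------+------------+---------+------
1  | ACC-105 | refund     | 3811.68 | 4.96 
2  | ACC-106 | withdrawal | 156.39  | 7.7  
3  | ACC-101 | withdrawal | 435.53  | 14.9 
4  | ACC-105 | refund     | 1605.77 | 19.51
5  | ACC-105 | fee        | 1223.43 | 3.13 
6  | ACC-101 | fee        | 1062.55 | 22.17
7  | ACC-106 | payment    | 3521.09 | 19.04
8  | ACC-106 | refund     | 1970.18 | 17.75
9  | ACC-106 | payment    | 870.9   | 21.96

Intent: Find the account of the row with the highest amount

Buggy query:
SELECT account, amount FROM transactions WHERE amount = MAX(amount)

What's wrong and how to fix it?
Bug: WHERE is evaluated per row; an aggregate over the whole table isn't defined there

Fix: Wrap MAX in a scalar subquery so WHERE compares against a single value

Corrected query:
SELECT account, amount FROM transactions WHERE amount = (SELECT MAX(amount) FROM transactions)

Result:
account | amount 
--------+--------
ACC-105 | 3811.68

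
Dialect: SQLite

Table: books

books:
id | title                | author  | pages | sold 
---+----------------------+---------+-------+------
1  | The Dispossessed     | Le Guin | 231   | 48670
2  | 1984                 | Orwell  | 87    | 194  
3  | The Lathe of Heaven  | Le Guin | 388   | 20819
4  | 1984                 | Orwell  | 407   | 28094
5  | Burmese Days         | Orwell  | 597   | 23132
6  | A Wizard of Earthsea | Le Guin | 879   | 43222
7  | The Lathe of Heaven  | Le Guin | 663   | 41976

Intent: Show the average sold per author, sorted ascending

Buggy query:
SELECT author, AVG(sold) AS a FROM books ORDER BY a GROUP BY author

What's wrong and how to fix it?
Bug: ORDER BY appears before GROUP BY; SQL clause order requires GROUP BY first

Fix: Move ORDER BY to the end, after GROUP BY

Corrected query:
SELECT author, AVG(sold) AS a FROM books GROUP BY author ORDER BY a

Result:
author  | a       
--------+---------
Orwell  | 17140   
Le Guin | 38671.75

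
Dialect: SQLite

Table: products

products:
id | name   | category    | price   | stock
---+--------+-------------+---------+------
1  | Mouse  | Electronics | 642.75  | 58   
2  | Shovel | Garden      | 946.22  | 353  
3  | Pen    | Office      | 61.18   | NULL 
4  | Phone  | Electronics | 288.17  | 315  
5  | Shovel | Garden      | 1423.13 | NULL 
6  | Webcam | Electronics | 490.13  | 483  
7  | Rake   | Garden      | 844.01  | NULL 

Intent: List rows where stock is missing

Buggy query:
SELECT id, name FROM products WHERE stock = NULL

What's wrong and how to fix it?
Bug: '= NULL' is always unknown in SQL three-valued logic, so no rows match

Fix: Replace '= NULL' with 'IS NULL'

Corrected query:
SELECT id, name FROM products WHERE stock IS NULL

Result:
id | name  
---+-------
3  | Pen   
5  | Shovel
7  | Rake  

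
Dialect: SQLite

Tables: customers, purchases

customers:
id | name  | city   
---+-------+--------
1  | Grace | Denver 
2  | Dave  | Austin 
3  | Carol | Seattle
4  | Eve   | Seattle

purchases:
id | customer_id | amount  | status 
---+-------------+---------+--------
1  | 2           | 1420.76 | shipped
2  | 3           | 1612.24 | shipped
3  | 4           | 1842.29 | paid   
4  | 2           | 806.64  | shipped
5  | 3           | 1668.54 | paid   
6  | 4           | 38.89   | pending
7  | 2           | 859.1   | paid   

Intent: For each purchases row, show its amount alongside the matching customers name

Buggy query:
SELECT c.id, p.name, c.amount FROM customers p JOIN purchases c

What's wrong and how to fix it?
Bug: Missing join condition: each purchases row is matched to all customers rows instead of just its own

Fix: Add ON c.customer_id = p.id to the JOIN

Corrected query:
SELECT c.id, p.name, c.amount FROM customers p JOIN purchases c ON c.customer_id = p.id

Result:
id | name  | amount 
---+-------+--------
1  | Dave  | 1420.76
2  | Carol | 1612.24
3  | Eve   | 1842.29
4  | Dave  | 806.64 
5  | Carol | 1668.54
6  | Eve   | 38.89  
7  | Dave  | 859.1  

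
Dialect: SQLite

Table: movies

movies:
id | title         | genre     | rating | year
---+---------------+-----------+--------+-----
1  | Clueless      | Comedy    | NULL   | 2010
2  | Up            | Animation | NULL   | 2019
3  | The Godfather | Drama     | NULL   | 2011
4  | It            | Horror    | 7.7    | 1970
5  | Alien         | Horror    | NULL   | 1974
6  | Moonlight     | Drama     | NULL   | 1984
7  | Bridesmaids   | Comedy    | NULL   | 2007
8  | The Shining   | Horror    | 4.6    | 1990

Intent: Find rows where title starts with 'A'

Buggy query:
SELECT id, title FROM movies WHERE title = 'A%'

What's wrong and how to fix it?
Bug: Wildcards only work with LIKE; '=' treats '%' as a literal character

Fix: Replace '=' with LIKE so 'A%' is treated as a pattern

Corrected query:
SELECT id, title FROM movies WHERE title LIKE 'A%'

Result:
id | title
---+------
5  | Alien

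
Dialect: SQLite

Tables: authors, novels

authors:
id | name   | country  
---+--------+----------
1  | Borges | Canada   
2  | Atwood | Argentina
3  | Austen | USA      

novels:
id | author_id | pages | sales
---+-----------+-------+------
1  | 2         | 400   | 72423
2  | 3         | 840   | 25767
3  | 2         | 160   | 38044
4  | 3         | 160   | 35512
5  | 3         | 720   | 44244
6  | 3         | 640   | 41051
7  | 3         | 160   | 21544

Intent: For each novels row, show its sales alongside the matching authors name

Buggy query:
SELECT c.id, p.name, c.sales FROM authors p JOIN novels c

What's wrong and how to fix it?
Bug: Missing join condition: each novels row is matched to all authors rows instead of just its own

Fix: Specify the join condition linking the foreign key to the parent id

Corrected query:
SELECT c.id, p.name, c.sales FROM authors p JOIN novels c ON c.author_id = p.id

Result:
id | name   | sales
---+--------+------
1  | Atwood | 72423
2  | Austen | 25767
3  | Atwood | 38044
4  | Austen | 35512
5  | Austen | 44244
6  | Austen | 41051
7  | Austen | 21544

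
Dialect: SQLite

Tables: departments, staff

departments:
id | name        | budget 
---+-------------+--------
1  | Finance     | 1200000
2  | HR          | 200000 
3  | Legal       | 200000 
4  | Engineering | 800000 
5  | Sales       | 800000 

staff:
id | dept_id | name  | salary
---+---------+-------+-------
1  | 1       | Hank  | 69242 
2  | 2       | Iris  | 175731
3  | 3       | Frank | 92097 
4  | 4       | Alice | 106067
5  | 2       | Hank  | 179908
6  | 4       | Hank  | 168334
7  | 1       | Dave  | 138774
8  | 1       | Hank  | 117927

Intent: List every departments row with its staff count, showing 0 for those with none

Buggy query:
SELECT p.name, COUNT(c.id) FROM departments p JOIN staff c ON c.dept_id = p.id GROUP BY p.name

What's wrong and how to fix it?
Bug: INNER JOIN drops departments rows that have no matching staff rows

Fix: Switch to LEFT JOIN to retain unmatched parent rows

Corrected query:
SELECT p.name, COUNT(c.id) FROM departments p LEFT JOIN staff c ON c.dept_id = p.id GROUP BY p.name

Result:
name        | COUNT(c.id)
------------+------------
Engineering | 2          
Finance     | 3          
HR          | 2          
Legal       | 1          
Sales       | 0          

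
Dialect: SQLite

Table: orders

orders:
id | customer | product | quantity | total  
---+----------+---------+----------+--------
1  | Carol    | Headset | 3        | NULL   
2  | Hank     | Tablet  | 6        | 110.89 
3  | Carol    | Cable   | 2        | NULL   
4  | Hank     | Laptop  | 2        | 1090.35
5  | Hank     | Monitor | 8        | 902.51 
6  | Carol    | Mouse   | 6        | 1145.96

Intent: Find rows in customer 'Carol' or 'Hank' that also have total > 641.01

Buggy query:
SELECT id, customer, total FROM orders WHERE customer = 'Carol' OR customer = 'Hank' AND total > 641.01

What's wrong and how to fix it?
Bug: AND binds tighter than OR, so this parses as customer = 'Carol' OR (customer = 'Hank' AND total > 641.01)

Fix: Add parentheses around the OR so the AND applies to both alternatives

Corrected query:
SELECT id, customer, total FROM orders WHERE (customer = 'Carol' OR customer = 'Hank') AND total > 641.01

Result:
id | customer | total  
---+----------+--------
4  | Hank     | 1090.35
5  | Hank     | 902.51 
6  | Carol    | 1145.96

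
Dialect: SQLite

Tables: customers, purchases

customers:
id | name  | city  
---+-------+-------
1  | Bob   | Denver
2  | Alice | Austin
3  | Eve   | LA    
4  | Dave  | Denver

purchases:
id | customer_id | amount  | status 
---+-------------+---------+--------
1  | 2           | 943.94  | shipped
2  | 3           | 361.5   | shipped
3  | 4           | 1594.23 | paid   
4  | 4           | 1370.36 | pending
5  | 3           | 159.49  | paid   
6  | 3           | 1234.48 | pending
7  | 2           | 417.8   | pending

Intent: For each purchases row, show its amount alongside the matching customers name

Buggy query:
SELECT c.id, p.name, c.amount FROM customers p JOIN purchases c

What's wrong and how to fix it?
Bug: Missing join condition: each purchases row is matched to all customers rows instead of just its own

Fix: Add ON c.customer_id = p.id to the JOIN

Corrected query:
SELECT c.id, p.name, c.amount FROM customers p JOIN purchases c ON c.customer_id = p.id

Result:
id | name  | amount 
---+-------+--------
1  | Alice | 943.94 
2  | Eve   | 361.5  
3  | Dave  | 1594.23
4  | Dave  | 1370.36
5  | Eve   | 159.49 
6  | Eve   | 1234.48
7  | Alice | 417.8  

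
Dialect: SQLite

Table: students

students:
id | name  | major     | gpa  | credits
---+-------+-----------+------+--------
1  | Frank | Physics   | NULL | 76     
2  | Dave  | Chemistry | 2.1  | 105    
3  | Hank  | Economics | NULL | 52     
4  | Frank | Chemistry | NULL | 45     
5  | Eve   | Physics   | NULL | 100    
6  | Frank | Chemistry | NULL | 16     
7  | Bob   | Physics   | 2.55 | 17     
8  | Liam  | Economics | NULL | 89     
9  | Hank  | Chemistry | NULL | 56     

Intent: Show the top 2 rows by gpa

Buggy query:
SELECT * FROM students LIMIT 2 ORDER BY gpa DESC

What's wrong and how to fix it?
Bug: LIMIT must come after ORDER BY

Fix: Swap the clauses: ORDER BY first, then LIMIT

Corrected query:
SELECT * FROM students ORDER BY gpa DESC LIMIT 2

Result:
id | name | major     | gpa  | credits
---+------+-----------+------+--------
7  | Bob  | Physics   | 2.55 | 17     
2  | Dave | Chemistry | 2.1  | 105    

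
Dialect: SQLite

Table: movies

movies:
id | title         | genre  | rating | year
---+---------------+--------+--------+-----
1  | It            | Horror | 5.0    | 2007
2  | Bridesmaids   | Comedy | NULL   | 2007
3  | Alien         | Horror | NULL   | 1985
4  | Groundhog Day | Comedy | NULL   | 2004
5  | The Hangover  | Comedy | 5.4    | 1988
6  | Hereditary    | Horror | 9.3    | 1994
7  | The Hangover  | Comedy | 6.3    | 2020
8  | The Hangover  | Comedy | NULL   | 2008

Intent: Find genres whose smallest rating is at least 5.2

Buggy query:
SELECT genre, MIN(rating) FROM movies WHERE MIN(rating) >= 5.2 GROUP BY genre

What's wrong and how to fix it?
Bug: MIN() in WHERE is a misuse of aggregate

Fix: Use HAVING for the per-group MIN condition

Corrected query:
SELECT genre, MIN(rating) FROM movies GROUP BY genre HAVING MIN(rating) >= 5.2

Result:
genre  | MIN(rating)
-------+------------
Comedy | 5.4        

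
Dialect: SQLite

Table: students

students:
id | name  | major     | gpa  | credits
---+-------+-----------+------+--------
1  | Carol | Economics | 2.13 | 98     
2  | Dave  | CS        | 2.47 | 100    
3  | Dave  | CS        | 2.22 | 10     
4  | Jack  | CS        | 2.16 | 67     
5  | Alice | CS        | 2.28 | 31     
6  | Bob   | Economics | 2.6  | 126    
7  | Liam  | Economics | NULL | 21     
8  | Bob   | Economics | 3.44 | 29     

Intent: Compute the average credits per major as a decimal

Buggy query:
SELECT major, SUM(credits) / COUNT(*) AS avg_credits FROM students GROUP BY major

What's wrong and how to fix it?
Bug: Both operands are integers, so '/' performs integer division and truncates

Fix: Multiply by 1.0 (or CAST to REAL) to force floating-point division

Corrected query:
SELECT major, SUM(credits) * 1.0 / COUNT(*) AS avg_credits FROM students GROUP BY major

Result:
major     | avg_credits
----------+------------
CS        | 52         
Economics | 68.5       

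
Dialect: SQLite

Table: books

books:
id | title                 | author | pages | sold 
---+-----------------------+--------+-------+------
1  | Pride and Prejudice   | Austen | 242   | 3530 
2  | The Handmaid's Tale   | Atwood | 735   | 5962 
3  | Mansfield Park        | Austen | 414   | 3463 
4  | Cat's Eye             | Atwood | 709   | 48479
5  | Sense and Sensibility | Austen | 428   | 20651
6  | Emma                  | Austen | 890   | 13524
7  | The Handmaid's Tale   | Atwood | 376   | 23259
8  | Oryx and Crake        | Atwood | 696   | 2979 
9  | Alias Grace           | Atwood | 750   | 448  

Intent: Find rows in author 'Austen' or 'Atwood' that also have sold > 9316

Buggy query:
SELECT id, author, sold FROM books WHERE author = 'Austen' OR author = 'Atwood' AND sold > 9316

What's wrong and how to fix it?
Bug: Without parentheses, AND is evaluated before OR, so the sold filter only applies to the 'Atwood' branch

Fix: Group the OR with parentheses (or use IN), then AND the threshold

Corrected query:
SELECT id, author, sold FROM books WHERE (author = 'Austen' OR author = 'Atwood') AND sold > 9316

Result:
id | author | sold 
---+--------+------
4  | Atwood | 48479
5  | Austen | 20651
6  | Austen | 13524
7  | Atwood | 23259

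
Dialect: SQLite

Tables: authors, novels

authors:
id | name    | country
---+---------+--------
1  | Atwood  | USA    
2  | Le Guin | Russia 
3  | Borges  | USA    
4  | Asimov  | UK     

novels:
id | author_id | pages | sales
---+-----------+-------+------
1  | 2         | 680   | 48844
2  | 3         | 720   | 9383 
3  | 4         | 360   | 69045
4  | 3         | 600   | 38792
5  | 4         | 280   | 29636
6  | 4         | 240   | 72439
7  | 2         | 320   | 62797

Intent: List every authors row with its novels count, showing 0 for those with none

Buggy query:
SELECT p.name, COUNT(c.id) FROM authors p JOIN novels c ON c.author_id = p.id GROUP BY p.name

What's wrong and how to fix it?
Bug: An inner join excludes parents with zero children

Fix: Use LEFT JOIN so parents without children still appear (COUNT(c.id) gives 0)

Corrected query:
SELECT p.name, COUNT(c.id) FROM authors p LEFT JOIN novels c ON c.author_id = p.id GROUP BY p.name

Result:
name    | COUNT(c.id)
--------+------------
Asimov  | 3          
Atwood  | 0          
Borges  | 2          
Le Guin | 2          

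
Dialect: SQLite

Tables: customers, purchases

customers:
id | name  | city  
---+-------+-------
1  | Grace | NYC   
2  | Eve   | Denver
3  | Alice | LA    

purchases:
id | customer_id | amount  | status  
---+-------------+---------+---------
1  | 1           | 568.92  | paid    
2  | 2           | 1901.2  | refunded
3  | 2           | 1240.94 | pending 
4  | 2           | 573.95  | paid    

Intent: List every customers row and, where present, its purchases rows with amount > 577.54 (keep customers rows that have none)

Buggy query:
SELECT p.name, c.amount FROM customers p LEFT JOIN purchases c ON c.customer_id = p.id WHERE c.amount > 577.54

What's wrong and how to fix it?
Bug: Filtering c.amount in WHERE discards the NULL rows produced by LEFT JOIN, turning it into an inner join

Fix: Put 'c.amount > 577.54' in the JOIN's ON clause instead of WHERE

Corrected query:
SELECT p.name, c.amount FROM customers p LEFT JOIN purchases c ON c.customer_id = p.id AND c.amount > 577.54

Result:
name  | amount 
------+--------
Grace | NULL   
Eve   | 1240.94
Eve   | 1901.2 
Alice | NULL   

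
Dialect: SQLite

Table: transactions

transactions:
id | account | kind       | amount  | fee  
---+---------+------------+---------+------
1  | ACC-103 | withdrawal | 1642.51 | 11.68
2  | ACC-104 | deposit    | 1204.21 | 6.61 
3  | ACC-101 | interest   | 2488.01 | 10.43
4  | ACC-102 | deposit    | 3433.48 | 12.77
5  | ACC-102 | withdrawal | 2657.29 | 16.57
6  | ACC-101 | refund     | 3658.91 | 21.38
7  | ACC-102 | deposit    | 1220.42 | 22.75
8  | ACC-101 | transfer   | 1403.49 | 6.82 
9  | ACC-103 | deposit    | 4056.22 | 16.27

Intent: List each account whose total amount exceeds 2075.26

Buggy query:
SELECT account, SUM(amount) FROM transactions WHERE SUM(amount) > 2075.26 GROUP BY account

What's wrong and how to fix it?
Bug: WHERE runs before GROUP BY, so aggregates aren't available there

Fix: Move the aggregate condition to a HAVING clause

Corrected query:
SELECT account, SUM(amount) FROM transactions GROUP BY account HAVING SUM(amount) > 2075.26

Result:
account | SUM(amount)
--------+------------
ACC-101 | 7550.41    
ACC-102 | 7311.19    
ACC-103 | 5698.73    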